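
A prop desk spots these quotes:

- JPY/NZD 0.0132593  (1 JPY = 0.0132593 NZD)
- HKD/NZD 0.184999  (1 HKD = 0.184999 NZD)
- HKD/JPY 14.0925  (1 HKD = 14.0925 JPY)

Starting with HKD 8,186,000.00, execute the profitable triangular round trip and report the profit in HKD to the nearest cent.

Profitable loop is HKD → JPY → NZD → HKD:
HKD 8,186,000.00 × 14.0925 = JPY 115,361,205
JPY 115,361,205 × 0.0132593 = NZD 1,529,608.83
NZD 1,529,608.83 ÷ 0.184999 = HKD 8,268,200.51
Profit = HKD 8,268,200.51 − HKD 8,186,000.00

Profit: HKD 82,200.51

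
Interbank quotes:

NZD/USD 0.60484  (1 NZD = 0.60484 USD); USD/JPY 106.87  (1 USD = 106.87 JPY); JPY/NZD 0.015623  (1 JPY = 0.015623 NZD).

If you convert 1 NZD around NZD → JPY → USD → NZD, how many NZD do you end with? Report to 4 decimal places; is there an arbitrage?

Around NZD → JPY → USD → NZD: 1 ÷ 0.015623 ÷ 106.87 ÷ 0.60484 = 0.990237
Product < 1; profitable direction is NZD → USD → JPY → NZD.

0.9902 (arbitrage exists)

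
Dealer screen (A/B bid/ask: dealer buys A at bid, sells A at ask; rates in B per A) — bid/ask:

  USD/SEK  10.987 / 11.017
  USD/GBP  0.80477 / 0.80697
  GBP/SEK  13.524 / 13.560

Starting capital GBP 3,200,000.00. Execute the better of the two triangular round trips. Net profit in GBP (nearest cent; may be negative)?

Net profit: GBP 13,009.60

Best loop GBP → USD → SEK → GBP:
GBP 3,200,000.00 ÷ 0.80697 (buy USD at ask) = USD 3,965,451.01
USD 3,965,451.01 × 10.987 (sell USD at bid) = SEK 43,568,410.23
SEK 43,568,410.23 ÷ 13.560 (buy GBP at ask) = GBP 3,213,009.60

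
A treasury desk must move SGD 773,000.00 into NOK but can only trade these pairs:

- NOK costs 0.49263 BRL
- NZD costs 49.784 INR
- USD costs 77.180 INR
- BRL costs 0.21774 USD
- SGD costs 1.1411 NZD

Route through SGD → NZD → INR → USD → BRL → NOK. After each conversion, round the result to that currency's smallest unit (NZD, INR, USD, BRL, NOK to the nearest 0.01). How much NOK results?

NOK 5,304,312.97

SGD 773,000.00 × 1.1411 = NZD 882,070.30
NZD 882,070.30 × 49.784 = INR 43,912,987.82
INR 43,912,987.82 ÷ 77.180 = USD 568,968.49
USD 568,968.49 ÷ 0.21774 = BRL 2,613,063.70
BRL 2,613,063.70 ÷ 0.49263 = NOK 5,304,312.97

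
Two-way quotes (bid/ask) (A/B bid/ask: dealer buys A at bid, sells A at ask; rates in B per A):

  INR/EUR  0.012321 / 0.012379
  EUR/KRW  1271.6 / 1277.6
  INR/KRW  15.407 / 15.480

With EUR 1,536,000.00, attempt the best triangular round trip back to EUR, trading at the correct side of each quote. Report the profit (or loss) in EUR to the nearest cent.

Net profit: EUR 18,593.10

Best loop EUR → KRW → INR → EUR:
EUR 1,536,000.00 × 1271.6 (sell EUR at bid) = KRW 1,953,177,600
KRW 1,953,177,600 ÷ 15.480 (buy INR at ask) = INR 126,174,263.57
INR 126,174,263.57 × 0.012321 (sell INR at bid) = EUR 1,554,593.10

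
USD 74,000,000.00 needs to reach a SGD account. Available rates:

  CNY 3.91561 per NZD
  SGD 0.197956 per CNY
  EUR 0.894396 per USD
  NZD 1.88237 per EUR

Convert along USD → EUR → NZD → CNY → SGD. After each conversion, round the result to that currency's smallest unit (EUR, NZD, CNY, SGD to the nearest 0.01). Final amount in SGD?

USD 74,000,000.00 × 0.894396 = EUR 66,185,304.00
EUR 66,185,304.00 × 1.88237 = NZD 124,585,230.69
NZD 124,585,230.69 × 3.91561 = CNY 487,827,175.14
CNY 487,827,175.14 × 0.197956 = SGD 96,568,316.28

SGD 96,568,316.28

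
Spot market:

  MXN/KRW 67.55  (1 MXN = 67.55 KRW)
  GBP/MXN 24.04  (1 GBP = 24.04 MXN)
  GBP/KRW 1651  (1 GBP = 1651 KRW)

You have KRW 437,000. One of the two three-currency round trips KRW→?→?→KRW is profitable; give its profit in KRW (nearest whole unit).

Profit: KRW 7,292

Profitable loop is KRW → MXN → GBP → KRW:
KRW 437,000 ÷ 67.55 = MXN 6,469.28
MXN 6,469.28 ÷ 24.04 = GBP 269.10
GBP 269.10 × 1651 = KRW 444,292
Profit = KRW 444,292 − KRW 437,000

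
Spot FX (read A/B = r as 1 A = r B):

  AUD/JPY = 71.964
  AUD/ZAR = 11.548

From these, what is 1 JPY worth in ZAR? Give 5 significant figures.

1 JPY ÷ 71.964 = 0.0138958 AUD
0.0138958 AUD × 11.548 = 0.160469 ZAR

JPY/ZAR = 0.16047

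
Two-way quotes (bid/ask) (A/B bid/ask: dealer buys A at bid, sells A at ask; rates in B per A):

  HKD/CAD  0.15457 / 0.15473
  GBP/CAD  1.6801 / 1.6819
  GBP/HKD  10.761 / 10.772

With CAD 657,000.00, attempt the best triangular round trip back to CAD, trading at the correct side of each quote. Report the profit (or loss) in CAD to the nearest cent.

Best loop CAD → HKD → GBP → CAD:
CAD 657,000.00 ÷ 0.15473 (buy HKD at ask) = HKD 4,246,106.12
HKD 4,246,106.12 ÷ 10.772 (buy GBP at ask) = GBP 394,179.92
GBP 394,179.92 × 1.6801 (sell GBP at bid) = CAD 662,261.69

Net profit: CAD 5,261.69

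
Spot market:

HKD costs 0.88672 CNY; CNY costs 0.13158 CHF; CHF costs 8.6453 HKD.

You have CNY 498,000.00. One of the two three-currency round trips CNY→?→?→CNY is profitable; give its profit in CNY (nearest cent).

Profit: CNY 4,326.16

Profitable loop is CNY → CHF → HKD → CNY:
CNY 498,000.00 × 0.13158 = CHF 65,526.84
CHF 65,526.84 × 8.6453 = HKD 566,499.19
HKD 566,499.19 × 0.88672 = CNY 502,326.16
Profit = CNY 502,326.16 − CNY 498,000.00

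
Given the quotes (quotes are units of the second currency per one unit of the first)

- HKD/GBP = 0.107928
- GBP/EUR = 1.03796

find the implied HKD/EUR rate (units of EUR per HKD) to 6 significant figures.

1 HKD × 0.107928 = 0.107928 GBP
0.107928 GBP × 1.03796 = 0.112025 EUR

HKD/EUR = 0.112025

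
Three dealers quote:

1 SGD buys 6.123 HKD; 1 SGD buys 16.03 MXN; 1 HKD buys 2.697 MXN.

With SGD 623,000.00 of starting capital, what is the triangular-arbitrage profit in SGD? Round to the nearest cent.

Profit: SGD 18,800.03

Profitable loop is SGD → HKD → MXN → SGD:
SGD 623,000.00 × 6.123 = HKD 3,814,629.00
HKD 3,814,629.00 × 2.697 = MXN 10,288,054.41
MXN 10,288,054.41 ÷ 16.03 = SGD 641,800.03
Profit = SGD 641,800.03 − SGD 623,000.00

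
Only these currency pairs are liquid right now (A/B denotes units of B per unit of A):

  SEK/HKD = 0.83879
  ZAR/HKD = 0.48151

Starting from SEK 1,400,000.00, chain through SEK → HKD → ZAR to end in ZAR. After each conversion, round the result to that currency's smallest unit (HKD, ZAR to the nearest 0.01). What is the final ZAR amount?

SEK 1,400,000.00 × 0.83879 = HKD 1,174,306.00
HKD 1,174,306.00 ÷ 0.48151 = ZAR 2,438,798.78

ZAR 2,438,798.78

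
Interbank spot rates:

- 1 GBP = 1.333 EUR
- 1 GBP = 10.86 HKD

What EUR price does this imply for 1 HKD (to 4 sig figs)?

HKD/EUR = 0.1227

1 HKD ÷ 10.86 = 0.092081 GBP
0.092081 GBP × 1.333 = 0.122744 EUR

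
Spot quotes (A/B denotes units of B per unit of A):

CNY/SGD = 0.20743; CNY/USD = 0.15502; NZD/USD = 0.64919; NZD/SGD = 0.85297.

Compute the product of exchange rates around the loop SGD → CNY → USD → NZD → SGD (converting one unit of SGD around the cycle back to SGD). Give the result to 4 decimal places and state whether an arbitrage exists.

Around SGD → CNY → USD → NZD → SGD: 1 ÷ 0.20743 × 0.15502 ÷ 0.64919 × 0.85297 = 0.981925
Product < 1; profitable direction is SGD → NZD → USD → CNY → SGD.

0.9819 (arbitrage exists)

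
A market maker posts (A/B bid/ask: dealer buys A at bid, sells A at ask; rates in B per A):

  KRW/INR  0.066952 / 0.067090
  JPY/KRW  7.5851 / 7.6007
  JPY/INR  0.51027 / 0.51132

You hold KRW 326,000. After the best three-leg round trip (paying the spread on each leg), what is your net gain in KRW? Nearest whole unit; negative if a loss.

Net profit: KRW 217

Best loop KRW → JPY → INR → KRW:
KRW 326,000 ÷ 7.6007 (buy JPY at ask) = JPY 42,891
JPY 42,891 × 0.51027 (sell JPY at bid) = INR 21,885.88
INR 21,885.88 ÷ 0.067090 (buy KRW at ask) = KRW 326,217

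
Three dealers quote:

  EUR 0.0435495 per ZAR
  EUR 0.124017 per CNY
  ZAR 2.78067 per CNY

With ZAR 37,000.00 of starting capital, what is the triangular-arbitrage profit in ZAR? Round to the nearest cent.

Profitable loop is ZAR → CNY → EUR → ZAR:
ZAR 37,000.00 ÷ 2.78067 = CNY 13,306.15
CNY 13,306.15 × 0.124017 = EUR 1,650.19
EUR 1,650.19 ÷ 0.0435495 = ZAR 37,892.24
Profit = ZAR 37,892.24 − ZAR 37,000.00

Profit: ZAR 892.24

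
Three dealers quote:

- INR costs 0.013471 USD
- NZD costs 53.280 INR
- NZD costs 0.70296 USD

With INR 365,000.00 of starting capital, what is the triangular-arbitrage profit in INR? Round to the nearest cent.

Profitable loop is INR → USD → NZD → INR:
INR 365,000.00 × 0.013471 = USD 4,916.91
USD 4,916.91 ÷ 0.70296 = NZD 6,994.59
NZD 6,994.59 × 53.280 = INR 372,671.60
Profit = INR 372,671.60 − INR 365,000.00

Profit: INR 7,671.60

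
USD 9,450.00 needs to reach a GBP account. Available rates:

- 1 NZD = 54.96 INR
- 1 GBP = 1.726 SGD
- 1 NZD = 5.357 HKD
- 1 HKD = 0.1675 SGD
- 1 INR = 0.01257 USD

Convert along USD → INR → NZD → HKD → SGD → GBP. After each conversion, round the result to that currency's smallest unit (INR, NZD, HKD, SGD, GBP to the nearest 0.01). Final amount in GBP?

USD 9,450.00 ÷ 0.01257 = INR 751,789.98
INR 751,789.98 ÷ 54.96 = NZD 13,678.86
NZD 13,678.86 × 5.357 = HKD 73,277.65
HKD 73,277.65 × 0.1675 = SGD 12,274.01
SGD 12,274.01 ÷ 1.726 = GBP 7,111.25

GBP 7,111.25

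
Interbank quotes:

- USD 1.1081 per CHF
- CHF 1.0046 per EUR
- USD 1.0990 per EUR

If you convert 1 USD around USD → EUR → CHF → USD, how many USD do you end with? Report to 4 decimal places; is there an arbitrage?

Around USD → EUR → CHF → USD: 1 ÷ 1.0990 × 1.0046 × 1.1081 = 1.012918
Product > 1; profitable direction is USD → EUR → CHF → USD.

1.0129 (arbitrage exists)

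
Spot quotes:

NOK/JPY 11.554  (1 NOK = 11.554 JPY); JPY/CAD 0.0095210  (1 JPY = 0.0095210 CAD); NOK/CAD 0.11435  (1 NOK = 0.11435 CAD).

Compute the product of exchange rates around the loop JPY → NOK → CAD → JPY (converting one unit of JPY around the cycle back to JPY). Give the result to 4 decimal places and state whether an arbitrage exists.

Around JPY → NOK → CAD → JPY: 1 ÷ 11.554 × 0.11435 ÷ 0.0095210 = 1.039492
Product > 1; profitable direction is JPY → NOK → CAD → JPY.

1.0395 (arbitrage exists)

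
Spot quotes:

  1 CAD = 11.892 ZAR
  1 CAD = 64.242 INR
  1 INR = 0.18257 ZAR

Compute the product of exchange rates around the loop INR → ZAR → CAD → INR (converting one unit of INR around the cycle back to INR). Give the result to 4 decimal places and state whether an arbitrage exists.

Around INR → ZAR → CAD → INR: 1 × 0.18257 ÷ 11.892 × 64.242 = 0.986265
Product < 1; profitable direction is INR → CAD → ZAR → INR.

0.9863 (arbitrage exists)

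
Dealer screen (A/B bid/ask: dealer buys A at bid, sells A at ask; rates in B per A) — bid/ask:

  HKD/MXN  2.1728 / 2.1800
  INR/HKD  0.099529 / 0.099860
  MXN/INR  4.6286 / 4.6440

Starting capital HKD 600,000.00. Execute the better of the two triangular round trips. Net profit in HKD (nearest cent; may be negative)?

Best loop HKD → MXN → INR → HKD:
HKD 600,000.00 × 2.1728 (sell HKD at bid) = MXN 1,303,680.00
MXN 1,303,680.00 × 4.6286 (sell MXN at bid) = INR 6,034,213.25
INR 6,034,213.25 × 0.099529 (sell INR at bid) = HKD 600,579.21

Net profit: HKD 579.21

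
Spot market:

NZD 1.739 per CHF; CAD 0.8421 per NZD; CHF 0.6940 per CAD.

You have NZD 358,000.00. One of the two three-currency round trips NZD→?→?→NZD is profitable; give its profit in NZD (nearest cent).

Profit: NZD 5,836.07

Profitable loop is NZD → CAD → CHF → NZD:
NZD 358,000.00 × 0.8421 = CAD 301,471.80
CAD 301,471.80 × 0.6940 = CHF 209,221.43
CHF 209,221.43 × 1.739 = NZD 363,836.07
Profit = NZD 363,836.07 − NZD 358,000.00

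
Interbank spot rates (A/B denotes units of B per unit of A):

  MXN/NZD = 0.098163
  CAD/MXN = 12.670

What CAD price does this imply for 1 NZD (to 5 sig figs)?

1 NZD ÷ 0.098163 = 10.1871 MXN
10.1871 MXN ÷ 12.670 = 0.804036 CAD

NZD/CAD = 0.80404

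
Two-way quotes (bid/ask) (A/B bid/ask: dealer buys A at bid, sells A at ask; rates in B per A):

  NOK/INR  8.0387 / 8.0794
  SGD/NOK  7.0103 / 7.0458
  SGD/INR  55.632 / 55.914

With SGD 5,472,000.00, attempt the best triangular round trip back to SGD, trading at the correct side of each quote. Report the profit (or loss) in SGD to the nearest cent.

Best loop SGD → NOK → INR → SGD:
SGD 5,472,000.00 × 7.0103 (sell SGD at bid) = NOK 38,360,361.60
NOK 38,360,361.60 × 8.0387 (sell NOK at bid) = INR 308,367,438.79
INR 308,367,438.79 ÷ 55.914 (buy SGD at ask) = SGD 5,515,030.92

Net profit: SGD 43,030.92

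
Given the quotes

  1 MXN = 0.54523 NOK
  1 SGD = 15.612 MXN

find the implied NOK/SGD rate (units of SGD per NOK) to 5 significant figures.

1 NOK ÷ 0.54523 = 1.83409 MXN
1.83409 MXN ÷ 15.612 = 0.117479 SGD

NOK/SGD = 0.11748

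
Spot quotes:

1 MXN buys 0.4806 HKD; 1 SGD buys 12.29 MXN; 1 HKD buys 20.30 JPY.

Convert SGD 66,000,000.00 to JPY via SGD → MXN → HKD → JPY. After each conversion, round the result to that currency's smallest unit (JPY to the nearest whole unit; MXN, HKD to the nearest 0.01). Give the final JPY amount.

JPY 7,913,627,845

SGD 66,000,000.00 × 12.29 = MXN 811,140,000.00
MXN 811,140,000.00 × 0.4806 = HKD 389,833,884.00
HKD 389,833,884.00 × 20.30 = JPY 7,913,627,845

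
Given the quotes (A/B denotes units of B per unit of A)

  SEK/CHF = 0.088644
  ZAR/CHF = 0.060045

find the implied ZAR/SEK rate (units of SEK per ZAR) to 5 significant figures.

ZAR/SEK = 0.67737

1 ZAR × 0.060045 = 0.060045 CHF
0.060045 CHF ÷ 0.088644 = 0.677372 SEK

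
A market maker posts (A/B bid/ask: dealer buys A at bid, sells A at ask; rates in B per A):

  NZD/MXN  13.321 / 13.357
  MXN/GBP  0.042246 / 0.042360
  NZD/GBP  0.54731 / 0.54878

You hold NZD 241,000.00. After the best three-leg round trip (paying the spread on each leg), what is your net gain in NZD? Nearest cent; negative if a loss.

Best loop NZD → MXN → GBP → NZD:
NZD 241,000.00 × 13.321 (sell NZD at bid) = MXN 3,210,361.00
MXN 3,210,361.00 × 0.042246 (sell MXN at bid) = GBP 135,624.91
GBP 135,624.91 ÷ 0.54878 (buy NZD at ask) = NZD 247,138.95

Net profit: NZD 6,138.95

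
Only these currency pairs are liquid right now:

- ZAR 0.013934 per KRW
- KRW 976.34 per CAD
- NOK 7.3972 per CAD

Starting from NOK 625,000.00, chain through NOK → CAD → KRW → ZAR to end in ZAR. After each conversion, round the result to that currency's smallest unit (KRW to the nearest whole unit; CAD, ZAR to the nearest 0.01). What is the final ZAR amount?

ZAR 1,149,448.59

NOK 625,000.00 ÷ 7.3972 = CAD 84,491.43
CAD 84,491.43 × 976.34 = KRW 82,492,363
KRW 82,492,363 × 0.013934 = ZAR 1,149,448.59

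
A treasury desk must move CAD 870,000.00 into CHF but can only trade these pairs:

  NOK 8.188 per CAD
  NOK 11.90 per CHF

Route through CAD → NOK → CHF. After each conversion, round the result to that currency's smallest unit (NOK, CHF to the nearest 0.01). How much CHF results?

CAD 870,000.00 × 8.188 = NOK 7,123,560.00
NOK 7,123,560.00 ÷ 11.90 = CHF 598,618.49

CHF 598,618.49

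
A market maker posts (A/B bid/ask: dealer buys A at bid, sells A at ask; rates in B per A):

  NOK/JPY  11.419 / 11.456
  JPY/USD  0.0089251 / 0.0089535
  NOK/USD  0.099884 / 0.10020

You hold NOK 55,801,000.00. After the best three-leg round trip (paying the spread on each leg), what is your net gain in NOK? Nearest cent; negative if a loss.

Net profit: NOK 955,476.23

Best loop NOK → JPY → USD → NOK:
NOK 55,801,000.00 × 11.419 (sell NOK at bid) = JPY 637,191,619
JPY 637,191,619 × 0.0089251 (sell JPY at bid) = USD 5,686,998.92
USD 5,686,998.92 ÷ 0.10020 (buy NOK at ask) = NOK 56,756,476.23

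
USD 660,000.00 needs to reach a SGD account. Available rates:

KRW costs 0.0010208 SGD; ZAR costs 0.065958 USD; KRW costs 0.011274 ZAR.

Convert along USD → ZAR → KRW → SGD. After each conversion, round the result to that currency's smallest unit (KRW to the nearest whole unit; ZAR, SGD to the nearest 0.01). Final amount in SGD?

USD 660,000.00 ÷ 0.065958 = ZAR 10,006,367.69
ZAR 10,006,367.69 ÷ 0.011274 = KRW 887,561,441
KRW 887,561,441 × 0.0010208 = SGD 906,022.72

SGD 906,022.72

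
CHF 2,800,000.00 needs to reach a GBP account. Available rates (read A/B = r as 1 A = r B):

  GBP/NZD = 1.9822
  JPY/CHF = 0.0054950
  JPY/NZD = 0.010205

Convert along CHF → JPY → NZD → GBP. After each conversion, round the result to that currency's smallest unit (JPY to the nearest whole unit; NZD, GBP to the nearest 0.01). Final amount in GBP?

GBP 2,623,347.80

CHF 2,800,000.00 ÷ 0.0054950 = JPY 509,554,140
JPY 509,554,140 × 0.010205 = NZD 5,200,000.00
NZD 5,200,000.00 ÷ 1.9822 = GBP 2,623,347.80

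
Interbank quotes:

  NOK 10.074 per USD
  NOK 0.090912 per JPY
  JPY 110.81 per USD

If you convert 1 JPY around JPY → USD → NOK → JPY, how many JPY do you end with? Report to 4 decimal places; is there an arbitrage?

Around JPY → USD → NOK → JPY: 1 ÷ 110.81 × 10.074 ÷ 0.090912 = 1.000004
Product ≈ 1 (deviation 0.000%, within rounding noise).

1.0000 (no arbitrage)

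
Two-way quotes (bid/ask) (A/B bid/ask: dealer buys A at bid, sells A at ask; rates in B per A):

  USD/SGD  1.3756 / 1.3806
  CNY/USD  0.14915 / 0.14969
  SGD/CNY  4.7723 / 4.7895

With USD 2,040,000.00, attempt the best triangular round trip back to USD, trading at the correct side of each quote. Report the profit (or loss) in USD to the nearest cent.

Best loop USD → CNY → SGD → USD:
USD 2,040,000.00 ÷ 0.14969 (buy CNY at ask) = CNY 13,628,164.87
CNY 13,628,164.87 ÷ 4.7895 (buy SGD at ask) = SGD 2,845,425.38
SGD 2,845,425.38 ÷ 1.3806 (buy USD at ask) = USD 2,061,006.36

Net profit: USD 21,006.36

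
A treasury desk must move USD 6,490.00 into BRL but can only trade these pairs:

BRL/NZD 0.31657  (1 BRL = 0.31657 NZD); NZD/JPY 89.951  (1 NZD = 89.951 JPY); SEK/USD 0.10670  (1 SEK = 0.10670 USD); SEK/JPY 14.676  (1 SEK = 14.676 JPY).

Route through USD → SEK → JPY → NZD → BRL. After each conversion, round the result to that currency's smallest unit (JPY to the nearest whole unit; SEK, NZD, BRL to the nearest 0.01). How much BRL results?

BRL 31,348.17

USD 6,490.00 ÷ 0.10670 = SEK 60,824.74
SEK 60,824.74 × 14.676 = JPY 892,664
JPY 892,664 ÷ 89.951 = NZD 9,923.89
NZD 9,923.89 ÷ 0.31657 = BRL 31,348.17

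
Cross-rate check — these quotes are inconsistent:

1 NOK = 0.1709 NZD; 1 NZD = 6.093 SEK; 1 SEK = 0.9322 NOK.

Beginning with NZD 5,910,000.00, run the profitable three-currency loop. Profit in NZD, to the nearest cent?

Profit: NZD 178,427.54

Profitable loop is NZD → NOK → SEK → NZD:
NZD 5,910,000.00 ÷ 0.1709 = NOK 34,581,626.68
NOK 34,581,626.68 ÷ 0.9322 = SEK 37,096,788.97
SEK 37,096,788.97 ÷ 6.093 = NZD 6,088,427.54
Profit = NZD 6,088,427.54 − NZD 5,910,000.00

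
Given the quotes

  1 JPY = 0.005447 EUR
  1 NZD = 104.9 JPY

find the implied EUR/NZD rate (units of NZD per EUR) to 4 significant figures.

EUR/NZD = 1.750

1 EUR ÷ 0.005447 = 183.587 JPY
183.587 JPY ÷ 104.9 = 1.75012 NZD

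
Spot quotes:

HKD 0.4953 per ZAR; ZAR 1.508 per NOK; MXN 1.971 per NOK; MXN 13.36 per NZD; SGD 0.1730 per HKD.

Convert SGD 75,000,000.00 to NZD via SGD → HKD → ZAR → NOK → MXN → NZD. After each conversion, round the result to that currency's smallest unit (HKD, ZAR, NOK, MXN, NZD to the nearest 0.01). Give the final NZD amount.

NZD 85,629,943.38

SGD 75,000,000.00 ÷ 0.1730 = HKD 433,526,011.56
HKD 433,526,011.56 ÷ 0.4953 = ZAR 875,279,651.85
ZAR 875,279,651.85 ÷ 1.508 = NOK 580,424,172.31
NOK 580,424,172.31 × 1.971 = MXN 1,144,016,043.62
MXN 1,144,016,043.62 ÷ 13.36 = NZD 85,629,943.38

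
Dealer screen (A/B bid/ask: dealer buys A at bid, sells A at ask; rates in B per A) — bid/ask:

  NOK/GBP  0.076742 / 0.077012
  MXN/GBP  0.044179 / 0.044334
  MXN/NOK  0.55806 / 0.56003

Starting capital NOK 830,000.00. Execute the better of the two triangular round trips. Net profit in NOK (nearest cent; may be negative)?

Best loop NOK → MXN → GBP → NOK:
NOK 830,000.00 ÷ 0.56003 (buy MXN at ask) = MXN 1,482,063.46
MXN 1,482,063.46 × 0.044179 (sell MXN at bid) = GBP 65,476.08
GBP 65,476.08 ÷ 0.077012 (buy NOK at ask) = NOK 850,206.22

Net profit: NOK 20,206.22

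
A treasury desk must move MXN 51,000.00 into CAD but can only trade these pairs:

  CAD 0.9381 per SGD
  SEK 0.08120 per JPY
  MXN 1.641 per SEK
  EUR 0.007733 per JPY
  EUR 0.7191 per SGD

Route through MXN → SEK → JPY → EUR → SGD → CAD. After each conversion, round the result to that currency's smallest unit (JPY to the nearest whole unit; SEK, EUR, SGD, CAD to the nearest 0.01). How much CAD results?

CAD 3,861.12

MXN 51,000.00 ÷ 1.641 = SEK 31,078.61
SEK 31,078.61 ÷ 0.08120 = JPY 382,742
JPY 382,742 × 0.007733 = EUR 2,959.74
EUR 2,959.74 ÷ 0.7191 = SGD 4,115.89
SGD 4,115.89 × 0.9381 = CAD 3,861.12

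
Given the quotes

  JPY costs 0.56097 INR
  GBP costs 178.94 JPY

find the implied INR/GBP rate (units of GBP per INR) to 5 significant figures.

INR/GBP = 0.0099621

1 INR ÷ 0.56097 = 1.78263 JPY
1.78263 JPY ÷ 178.94 = 0.00996215 GBP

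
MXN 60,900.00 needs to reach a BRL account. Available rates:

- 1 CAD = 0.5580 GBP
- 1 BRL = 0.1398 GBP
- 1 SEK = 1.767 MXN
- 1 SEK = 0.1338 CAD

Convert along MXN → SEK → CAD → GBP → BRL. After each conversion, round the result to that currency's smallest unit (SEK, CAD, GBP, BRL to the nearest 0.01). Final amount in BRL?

MXN 60,900.00 ÷ 1.767 = SEK 34,465.20
SEK 34,465.20 × 0.1338 = CAD 4,611.44
CAD 4,611.44 × 0.5580 = GBP 2,573.18
GBP 2,573.18 ÷ 0.1398 = BRL 18,406.15

BRL 18,406.15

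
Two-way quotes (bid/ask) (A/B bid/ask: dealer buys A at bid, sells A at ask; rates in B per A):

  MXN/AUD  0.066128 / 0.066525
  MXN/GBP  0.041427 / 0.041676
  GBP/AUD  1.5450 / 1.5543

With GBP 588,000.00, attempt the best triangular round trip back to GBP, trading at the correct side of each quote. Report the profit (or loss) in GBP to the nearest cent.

Net profit: GBP 12,263.36

Best loop GBP → MXN → AUD → GBP:
GBP 588,000.00 ÷ 0.041676 (buy MXN at ask) = MXN 14,108,839.62
MXN 14,108,839.62 × 0.066128 (sell MXN at bid) = AUD 932,989.35
AUD 932,989.35 ÷ 1.5543 (buy GBP at ask) = GBP 600,263.36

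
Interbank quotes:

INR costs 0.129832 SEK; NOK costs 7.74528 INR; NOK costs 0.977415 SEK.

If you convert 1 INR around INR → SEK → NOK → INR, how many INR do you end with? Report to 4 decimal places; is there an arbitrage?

Around INR → SEK → NOK → INR: 1 × 0.129832 ÷ 0.977415 × 7.74528 = 1.028821
Product > 1; profitable direction is INR → SEK → NOK → INR.

1.0288 (arbitrage exists)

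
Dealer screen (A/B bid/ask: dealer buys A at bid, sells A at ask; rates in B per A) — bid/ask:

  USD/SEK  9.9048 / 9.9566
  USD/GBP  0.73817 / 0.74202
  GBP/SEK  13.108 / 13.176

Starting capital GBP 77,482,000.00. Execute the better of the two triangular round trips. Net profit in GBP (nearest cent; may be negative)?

Best loop GBP → USD → SEK → GBP:
GBP 77,482,000.00 ÷ 0.74202 (buy USD at ask) = USD 104,420,366.03
USD 104,420,366.03 × 9.9048 (sell USD at bid) = SEK 1,034,262,841.43
SEK 1,034,262,841.43 ÷ 13.176 (buy GBP at ask) = GBP 78,495,965.50

Net profit: GBP 1,013,965.50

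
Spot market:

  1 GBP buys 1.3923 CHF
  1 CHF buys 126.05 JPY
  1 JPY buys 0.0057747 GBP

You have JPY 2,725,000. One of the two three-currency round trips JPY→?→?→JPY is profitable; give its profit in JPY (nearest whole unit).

Profit: JPY 36,669

Profitable loop is JPY → GBP → CHF → JPY:
JPY 2,725,000 × 0.0057747 = GBP 15,736.06
GBP 15,736.06 × 1.3923 = CHF 21,909.31
CHF 21,909.31 × 126.05 = JPY 2,761,669
Profit = JPY 2,761,669 − JPY 2,725,000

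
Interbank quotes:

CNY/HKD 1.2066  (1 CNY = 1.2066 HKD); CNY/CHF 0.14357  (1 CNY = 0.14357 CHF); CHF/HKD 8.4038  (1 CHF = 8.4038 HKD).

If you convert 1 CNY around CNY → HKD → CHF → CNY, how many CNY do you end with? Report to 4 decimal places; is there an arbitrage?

Around CNY → HKD → CHF → CNY: 1 × 1.2066 ÷ 8.4038 ÷ 0.14357 = 1.000055
Product ≈ 1 (deviation 0.006%, within rounding noise).

1.0001 (no arbitrage)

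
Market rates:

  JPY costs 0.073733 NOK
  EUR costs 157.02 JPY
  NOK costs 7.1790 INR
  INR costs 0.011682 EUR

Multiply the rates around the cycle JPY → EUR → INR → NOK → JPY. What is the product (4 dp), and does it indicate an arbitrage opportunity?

Around JPY → EUR → INR → NOK → JPY: 1 ÷ 157.02 ÷ 0.011682 ÷ 7.1790 ÷ 0.073733 = 1.029916
Product > 1; profitable direction is JPY → EUR → INR → NOK → JPY.

1.0299 (arbitrage exists)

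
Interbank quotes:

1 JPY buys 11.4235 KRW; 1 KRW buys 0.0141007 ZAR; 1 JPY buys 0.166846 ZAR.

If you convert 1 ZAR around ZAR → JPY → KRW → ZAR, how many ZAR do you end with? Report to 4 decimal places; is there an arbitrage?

Around ZAR → JPY → KRW → ZAR: 1 ÷ 0.166846 × 11.4235 × 0.0141007 = 0.965437
Product < 1; profitable direction is ZAR → KRW → JPY → ZAR.

0.9654 (arbitrage exists)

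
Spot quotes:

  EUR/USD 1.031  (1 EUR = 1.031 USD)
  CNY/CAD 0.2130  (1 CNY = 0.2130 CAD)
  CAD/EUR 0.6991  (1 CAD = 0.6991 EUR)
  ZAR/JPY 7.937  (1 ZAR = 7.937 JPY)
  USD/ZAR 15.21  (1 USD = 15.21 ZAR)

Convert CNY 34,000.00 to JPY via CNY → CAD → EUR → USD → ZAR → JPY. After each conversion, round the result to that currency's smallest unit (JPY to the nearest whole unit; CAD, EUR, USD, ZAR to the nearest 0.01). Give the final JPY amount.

JPY 630,147

CNY 34,000.00 × 0.2130 = CAD 7,242.00
CAD 7,242.00 × 0.6991 = EUR 5,062.88
EUR 5,062.88 × 1.031 = USD 5,219.83
USD 5,219.83 × 15.21 = ZAR 79,393.61
ZAR 79,393.61 × 7.937 = JPY 630,147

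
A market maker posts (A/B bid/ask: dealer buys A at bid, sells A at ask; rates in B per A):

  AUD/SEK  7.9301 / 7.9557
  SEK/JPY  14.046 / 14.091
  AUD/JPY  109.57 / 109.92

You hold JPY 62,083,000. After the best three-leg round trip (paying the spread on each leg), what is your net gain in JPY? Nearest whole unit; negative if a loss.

Net profit: JPY 828,104

Best loop JPY → AUD → SEK → JPY:
JPY 62,083,000 ÷ 109.92 (buy AUD at ask) = AUD 564,801.67
AUD 564,801.67 × 7.9301 (sell AUD at bid) = SEK 4,478,933.75
SEK 4,478,933.75 × 14.046 (sell SEK at bid) = JPY 62,911,104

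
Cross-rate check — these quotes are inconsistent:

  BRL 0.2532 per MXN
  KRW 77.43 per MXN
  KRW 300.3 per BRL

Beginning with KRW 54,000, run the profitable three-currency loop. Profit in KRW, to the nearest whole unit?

Profit: KRW 990

Profitable loop is KRW → BRL → MXN → KRW:
KRW 54,000 ÷ 300.3 = BRL 179.82
BRL 179.82 ÷ 0.2532 = MXN 710.19
MXN 710.19 × 77.43 = KRW 54,990
Profit = KRW 54,990 − KRW 54,000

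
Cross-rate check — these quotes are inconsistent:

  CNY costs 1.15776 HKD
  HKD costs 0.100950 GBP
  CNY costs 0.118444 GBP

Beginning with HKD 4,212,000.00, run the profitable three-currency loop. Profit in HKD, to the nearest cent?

Profit: HKD 56,512.56

Profitable loop is HKD → CNY → GBP → HKD:
HKD 4,212,000.00 ÷ 1.15776 = CNY 3,638,059.70
CNY 3,638,059.70 × 0.118444 = GBP 430,906.34
GBP 430,906.34 ÷ 0.100950 = HKD 4,268,512.56
Profit = HKD 4,268,512.56 − HKD 4,212,000.00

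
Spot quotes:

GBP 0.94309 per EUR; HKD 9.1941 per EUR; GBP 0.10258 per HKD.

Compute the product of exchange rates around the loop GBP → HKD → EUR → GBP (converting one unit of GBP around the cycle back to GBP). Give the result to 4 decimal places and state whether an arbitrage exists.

Around GBP → HKD → EUR → GBP: 1 ÷ 0.10258 ÷ 9.1941 × 0.94309 = 0.999957
Product ≈ 1 (deviation 0.004%, within rounding noise).

1.0000 (no arbitrage)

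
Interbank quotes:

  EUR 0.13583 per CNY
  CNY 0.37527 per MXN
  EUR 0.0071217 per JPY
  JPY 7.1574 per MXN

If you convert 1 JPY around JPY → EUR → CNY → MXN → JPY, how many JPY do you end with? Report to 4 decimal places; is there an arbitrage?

Around JPY → EUR → CNY → MXN → JPY: 1 × 0.0071217 ÷ 0.13583 ÷ 0.37527 × 7.1574 = 0.999999
Product ≈ 1 (deviation 0.000%, within rounding noise).

1.0000 (no arbitrage)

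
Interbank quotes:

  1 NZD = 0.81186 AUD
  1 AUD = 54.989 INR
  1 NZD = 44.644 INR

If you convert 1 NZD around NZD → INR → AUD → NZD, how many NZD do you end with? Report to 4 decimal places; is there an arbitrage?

1.0000 (no arbitrage)

Around NZD → INR → AUD → NZD: 1 × 44.644 ÷ 54.989 ÷ 0.81186 = 1.000014
Product ≈ 1 (deviation 0.001%, within rounding noise).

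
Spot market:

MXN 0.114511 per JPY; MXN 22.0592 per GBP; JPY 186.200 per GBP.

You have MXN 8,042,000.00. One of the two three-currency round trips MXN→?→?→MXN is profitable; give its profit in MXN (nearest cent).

Profitable loop is MXN → JPY → GBP → MXN:
MXN 8,042,000.00 ÷ 0.114511 = JPY 70,229,061
JPY 70,229,061 ÷ 186.200 = GBP 377,170.04
GBP 377,170.04 × 22.0592 = MXN 8,320,069.29
Profit = MXN 8,320,069.29 − MXN 8,042,000.00

Profit: MXN 278,069.29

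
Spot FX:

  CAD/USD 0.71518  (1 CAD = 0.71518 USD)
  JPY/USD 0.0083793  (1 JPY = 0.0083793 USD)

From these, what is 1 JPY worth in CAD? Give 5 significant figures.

1 JPY × 0.0083793 = 0.0083793 USD
0.0083793 USD ÷ 0.71518 = 0.0117164 CAD

JPY/CAD = 0.011716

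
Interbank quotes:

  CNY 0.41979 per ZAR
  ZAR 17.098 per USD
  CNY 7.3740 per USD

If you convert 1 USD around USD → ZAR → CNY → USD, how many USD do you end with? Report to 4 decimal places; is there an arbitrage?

0.9734 (arbitrage exists)

Around USD → ZAR → CNY → USD: 1 × 17.098 × 0.41979 ÷ 7.3740 = 0.973362
Product < 1; profitable direction is USD → CNY → ZAR → USD.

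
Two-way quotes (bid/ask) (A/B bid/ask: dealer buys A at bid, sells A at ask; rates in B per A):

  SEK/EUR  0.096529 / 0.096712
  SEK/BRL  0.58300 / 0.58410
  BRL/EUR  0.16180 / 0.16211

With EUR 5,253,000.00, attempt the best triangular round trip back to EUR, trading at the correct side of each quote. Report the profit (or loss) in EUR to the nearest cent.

Net profit: EUR 102,107.53

Best loop EUR → BRL → SEK → EUR:
EUR 5,253,000.00 ÷ 0.16211 (buy BRL at ask) = BRL 32,403,923.26
BRL 32,403,923.26 ÷ 0.58410 (buy SEK at ask) = SEK 55,476,670.54
SEK 55,476,670.54 × 0.096529 (sell SEK at bid) = EUR 5,355,107.53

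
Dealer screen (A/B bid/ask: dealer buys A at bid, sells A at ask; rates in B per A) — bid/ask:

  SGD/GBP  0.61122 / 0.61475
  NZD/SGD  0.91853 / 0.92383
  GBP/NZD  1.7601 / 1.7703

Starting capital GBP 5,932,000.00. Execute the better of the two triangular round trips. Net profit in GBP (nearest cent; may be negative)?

Best loop GBP → SGD → NZD → GBP:
GBP 5,932,000.00 ÷ 0.61475 (buy SGD at ask) = SGD 9,649,451.00
SGD 9,649,451.00 ÷ 0.92383 (buy NZD at ask) = NZD 10,445,050.49
NZD 10,445,050.49 ÷ 1.7703 (buy GBP at ask) = GBP 5,900,158.44

Net result: GBP -31,841.56 (no profitable arbitrage after spreads)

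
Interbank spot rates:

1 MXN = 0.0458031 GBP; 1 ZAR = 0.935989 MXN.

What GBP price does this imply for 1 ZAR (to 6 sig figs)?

1 ZAR × 0.935989 = 0.935989 MXN
0.935989 MXN × 0.0458031 = 0.0428712 GBP

ZAR/GBP = 0.0428712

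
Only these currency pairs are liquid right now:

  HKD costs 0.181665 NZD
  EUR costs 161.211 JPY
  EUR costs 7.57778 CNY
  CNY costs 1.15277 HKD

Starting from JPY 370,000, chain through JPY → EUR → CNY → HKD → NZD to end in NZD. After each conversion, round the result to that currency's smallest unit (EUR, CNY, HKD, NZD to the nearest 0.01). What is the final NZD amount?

NZD 3,642.19

JPY 370,000 ÷ 161.211 = EUR 2,295.13
EUR 2,295.13 × 7.57778 = CNY 17,391.99
CNY 17,391.99 × 1.15277 = HKD 20,048.96
HKD 20,048.96 × 0.181665 = NZD 3,642.19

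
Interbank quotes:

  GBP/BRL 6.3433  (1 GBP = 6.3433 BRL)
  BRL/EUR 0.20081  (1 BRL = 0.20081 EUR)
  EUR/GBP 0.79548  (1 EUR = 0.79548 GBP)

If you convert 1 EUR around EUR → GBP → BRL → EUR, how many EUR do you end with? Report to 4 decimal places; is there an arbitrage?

1.0133 (arbitrage exists)

Around EUR → GBP → BRL → EUR: 1 × 0.79548 × 6.3433 × 0.20081 = 1.013281
Product > 1; profitable direction is EUR → GBP → BRL → EUR.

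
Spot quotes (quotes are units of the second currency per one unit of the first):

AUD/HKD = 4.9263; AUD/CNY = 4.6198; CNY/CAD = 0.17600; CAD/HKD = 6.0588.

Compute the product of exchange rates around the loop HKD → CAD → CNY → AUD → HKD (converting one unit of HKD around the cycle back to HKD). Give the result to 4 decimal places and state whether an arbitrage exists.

Around HKD → CAD → CNY → AUD → HKD: 1 ÷ 6.0588 ÷ 0.17600 ÷ 4.6198 × 4.9263 = 0.999996
Product ≈ 1 (deviation 0.000%, within rounding noise).

1.0000 (no arbitrage)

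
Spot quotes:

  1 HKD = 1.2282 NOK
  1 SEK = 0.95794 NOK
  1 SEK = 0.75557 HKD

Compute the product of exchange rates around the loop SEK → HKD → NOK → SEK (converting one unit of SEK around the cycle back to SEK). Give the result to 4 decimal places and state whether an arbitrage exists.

Around SEK → HKD → NOK → SEK: 1 × 0.75557 × 1.2282 ÷ 0.95794 = 0.968736
Product < 1; profitable direction is SEK → NOK → HKD → SEK.

0.9687 (arbitrage exists)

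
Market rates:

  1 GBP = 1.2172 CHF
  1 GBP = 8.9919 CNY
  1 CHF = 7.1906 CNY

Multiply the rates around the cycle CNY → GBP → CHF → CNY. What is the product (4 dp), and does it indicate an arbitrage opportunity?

Around CNY → GBP → CHF → CNY: 1 ÷ 8.9919 × 1.2172 × 7.1906 = 0.973365
Product < 1; profitable direction is CNY → CHF → GBP → CNY.

0.9734 (arbitrage exists)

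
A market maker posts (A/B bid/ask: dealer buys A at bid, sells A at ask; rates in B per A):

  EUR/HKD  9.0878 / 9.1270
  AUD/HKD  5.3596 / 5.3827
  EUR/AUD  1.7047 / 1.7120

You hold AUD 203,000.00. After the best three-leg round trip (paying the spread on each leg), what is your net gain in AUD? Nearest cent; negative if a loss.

Net profit: AUD 211.52

Best loop AUD → HKD → EUR → AUD:
AUD 203,000.00 × 5.3596 (sell AUD at bid) = HKD 1,087,998.80
HKD 1,087,998.80 ÷ 9.1270 (buy EUR at ask) = EUR 119,206.62
EUR 119,206.62 × 1.7047 (sell EUR at bid) = AUD 203,211.52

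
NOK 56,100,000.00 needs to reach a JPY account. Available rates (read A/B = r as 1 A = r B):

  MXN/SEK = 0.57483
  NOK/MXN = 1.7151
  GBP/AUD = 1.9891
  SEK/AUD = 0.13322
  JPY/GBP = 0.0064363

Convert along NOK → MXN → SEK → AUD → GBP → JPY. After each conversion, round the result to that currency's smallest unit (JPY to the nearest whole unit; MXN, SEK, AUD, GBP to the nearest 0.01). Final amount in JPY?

NOK 56,100,000.00 × 1.7151 = MXN 96,217,110.00
MXN 96,217,110.00 × 0.57483 = SEK 55,308,481.34
SEK 55,308,481.34 × 0.13322 = AUD 7,368,195.88
AUD 7,368,195.88 ÷ 1.9891 = GBP 3,704,286.30
GBP 3,704,286.30 ÷ 0.0064363 = JPY 575,530,398

JPY 575,530,398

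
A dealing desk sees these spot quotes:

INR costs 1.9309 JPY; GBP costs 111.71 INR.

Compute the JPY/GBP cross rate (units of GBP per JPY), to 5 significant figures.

1 JPY ÷ 1.9309 = 0.517893 INR
0.517893 INR ÷ 111.71 = 0.00463605 GBP

JPY/GBP = 0.0046361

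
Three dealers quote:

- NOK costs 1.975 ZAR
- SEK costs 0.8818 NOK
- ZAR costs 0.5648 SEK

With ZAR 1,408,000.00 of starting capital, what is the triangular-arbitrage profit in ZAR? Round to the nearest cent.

Profitable loop is ZAR → NOK → SEK → ZAR:
ZAR 1,408,000.00 ÷ 1.975 = NOK 712,911.39
NOK 712,911.39 ÷ 0.8818 = SEK 808,472.89
SEK 808,472.89 ÷ 0.5648 = ZAR 1,431,432.17
Profit = ZAR 1,431,432.17 − ZAR 1,408,000.00

Profit: ZAR 23,432.17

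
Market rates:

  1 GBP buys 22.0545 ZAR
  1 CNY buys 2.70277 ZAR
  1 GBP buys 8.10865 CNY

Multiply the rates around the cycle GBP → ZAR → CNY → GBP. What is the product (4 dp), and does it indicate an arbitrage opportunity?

Around GBP → ZAR → CNY → GBP: 1 × 22.0545 ÷ 2.70277 ÷ 8.10865 = 1.006328
Product > 1; profitable direction is GBP → ZAR → CNY → GBP.

1.0063 (arbitrage exists)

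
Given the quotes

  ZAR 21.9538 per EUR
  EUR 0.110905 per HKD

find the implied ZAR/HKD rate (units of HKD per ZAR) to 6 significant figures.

1 ZAR ÷ 21.9538 = 0.0455502 EUR
0.0455502 EUR ÷ 0.110905 = 0.410714 HKD

ZAR/HKD = 0.410714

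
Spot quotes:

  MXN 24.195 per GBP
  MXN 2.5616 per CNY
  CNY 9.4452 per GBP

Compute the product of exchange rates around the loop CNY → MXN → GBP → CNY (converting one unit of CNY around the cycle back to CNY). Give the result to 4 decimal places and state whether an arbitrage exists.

1.0000 (no arbitrage)

Around CNY → MXN → GBP → CNY: 1 × 2.5616 ÷ 24.195 × 9.4452 = 0.999993
Product ≈ 1 (deviation 0.001%, within rounding noise).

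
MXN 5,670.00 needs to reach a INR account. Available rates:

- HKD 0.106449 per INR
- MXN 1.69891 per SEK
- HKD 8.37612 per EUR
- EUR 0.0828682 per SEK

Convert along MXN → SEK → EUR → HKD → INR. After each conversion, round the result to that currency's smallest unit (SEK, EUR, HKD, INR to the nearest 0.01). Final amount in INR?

MXN 5,670.00 ÷ 1.69891 = SEK 3,337.43
SEK 3,337.43 × 0.0828682 = EUR 276.57
EUR 276.57 × 8.37612 = HKD 2,316.58
HKD 2,316.58 ÷ 0.106449 = INR 21,762.35

INR 21,762.35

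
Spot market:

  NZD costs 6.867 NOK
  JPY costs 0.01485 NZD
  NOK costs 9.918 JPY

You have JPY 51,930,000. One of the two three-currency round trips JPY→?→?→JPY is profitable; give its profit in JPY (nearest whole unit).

Profit: JPY 591,356

Profitable loop is JPY → NZD → NOK → JPY:
JPY 51,930,000 × 0.01485 = NZD 771,160.50
NZD 771,160.50 × 6.867 = NOK 5,295,559.15
NOK 5,295,559.15 × 9.918 = JPY 52,521,356
Profit = JPY 52,521,356 − JPY 51,930,000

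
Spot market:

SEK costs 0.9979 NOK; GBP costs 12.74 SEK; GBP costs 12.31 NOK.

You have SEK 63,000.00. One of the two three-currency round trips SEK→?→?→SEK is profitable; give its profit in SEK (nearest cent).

Profitable loop is SEK → NOK → GBP → SEK:
SEK 63,000.00 × 0.9979 = NOK 62,867.70
NOK 62,867.70 ÷ 12.31 = GBP 5,107.04
GBP 5,107.04 × 12.74 = SEK 65,063.73
Profit = SEK 65,063.73 − SEK 63,000.00

Profit: SEK 2,063.73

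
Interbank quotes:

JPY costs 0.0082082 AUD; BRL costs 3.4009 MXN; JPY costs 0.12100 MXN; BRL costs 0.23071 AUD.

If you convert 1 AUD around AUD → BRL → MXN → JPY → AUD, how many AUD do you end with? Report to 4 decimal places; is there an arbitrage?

1.0000 (no arbitrage)

Around AUD → BRL → MXN → JPY → AUD: 1 ÷ 0.23071 × 3.4009 ÷ 0.12100 × 0.0082082 = 0.999977
Product ≈ 1 (deviation 0.002%, within rounding noise).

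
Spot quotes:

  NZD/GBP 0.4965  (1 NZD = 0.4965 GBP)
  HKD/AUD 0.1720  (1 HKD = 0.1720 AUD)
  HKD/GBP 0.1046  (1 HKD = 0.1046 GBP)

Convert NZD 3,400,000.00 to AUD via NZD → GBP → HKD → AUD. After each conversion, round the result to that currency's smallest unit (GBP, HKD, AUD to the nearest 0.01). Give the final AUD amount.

NZD 3,400,000.00 × 0.4965 = GBP 1,688,100.00
GBP 1,688,100.00 ÷ 0.1046 = HKD 16,138,623.33
HKD 16,138,623.33 × 0.1720 = AUD 2,775,843.21

AUD 2,775,843.21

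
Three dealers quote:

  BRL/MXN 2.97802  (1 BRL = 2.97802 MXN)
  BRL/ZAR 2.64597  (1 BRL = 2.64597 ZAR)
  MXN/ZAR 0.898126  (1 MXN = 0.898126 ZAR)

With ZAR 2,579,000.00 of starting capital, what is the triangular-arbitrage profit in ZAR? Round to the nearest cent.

Profit: ZAR 27,941.62

Profitable loop is ZAR → BRL → MXN → ZAR:
ZAR 2,579,000.00 ÷ 2.64597 = BRL 974,689.81
BRL 974,689.81 × 2.97802 = MXN 2,902,645.75
MXN 2,902,645.75 × 0.898126 = ZAR 2,606,941.62
Profit = ZAR 2,606,941.62 − ZAR 2,579,000.00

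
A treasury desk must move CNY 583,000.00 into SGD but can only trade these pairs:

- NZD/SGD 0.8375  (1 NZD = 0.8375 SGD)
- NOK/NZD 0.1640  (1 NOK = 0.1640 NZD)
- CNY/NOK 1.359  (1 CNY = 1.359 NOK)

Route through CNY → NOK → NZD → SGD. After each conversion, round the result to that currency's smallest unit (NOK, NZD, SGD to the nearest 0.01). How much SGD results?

SGD 108,821.99

CNY 583,000.00 × 1.359 = NOK 792,297.00
NOK 792,297.00 × 0.1640 = NZD 129,936.71
NZD 129,936.71 × 0.8375 = SGD 108,821.99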